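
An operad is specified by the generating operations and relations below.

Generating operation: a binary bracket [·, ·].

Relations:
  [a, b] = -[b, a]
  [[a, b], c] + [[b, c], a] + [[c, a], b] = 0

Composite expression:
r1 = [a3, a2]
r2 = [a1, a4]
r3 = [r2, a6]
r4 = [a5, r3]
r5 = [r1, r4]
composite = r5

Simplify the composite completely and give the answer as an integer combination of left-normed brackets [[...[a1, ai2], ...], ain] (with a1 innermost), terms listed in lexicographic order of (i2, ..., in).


-[[[[[a1, a4], a6], a5], a2], a3] + [[[[[a1, a4], a6], a5], a3], a2]


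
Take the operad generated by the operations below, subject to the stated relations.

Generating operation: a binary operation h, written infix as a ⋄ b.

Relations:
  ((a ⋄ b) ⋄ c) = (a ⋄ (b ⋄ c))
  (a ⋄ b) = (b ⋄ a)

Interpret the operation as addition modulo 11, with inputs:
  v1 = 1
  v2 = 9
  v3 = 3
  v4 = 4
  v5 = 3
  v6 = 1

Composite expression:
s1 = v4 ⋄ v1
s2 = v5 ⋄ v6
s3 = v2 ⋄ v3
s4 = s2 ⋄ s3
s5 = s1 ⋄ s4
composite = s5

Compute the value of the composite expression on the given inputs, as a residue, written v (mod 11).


10 (mod 11)

(v4 ⋄ v1) = 5
(v5 ⋄ v6) = 4
(v2 ⋄ v3) = 1
((v5 ⋄ v6) ⋄ (v2 ⋄ v3)) = 5
((v4 ⋄ v1) ⋄ ((v5 ⋄ v6) ⋄ (v2 ⋄ v3))) = 10


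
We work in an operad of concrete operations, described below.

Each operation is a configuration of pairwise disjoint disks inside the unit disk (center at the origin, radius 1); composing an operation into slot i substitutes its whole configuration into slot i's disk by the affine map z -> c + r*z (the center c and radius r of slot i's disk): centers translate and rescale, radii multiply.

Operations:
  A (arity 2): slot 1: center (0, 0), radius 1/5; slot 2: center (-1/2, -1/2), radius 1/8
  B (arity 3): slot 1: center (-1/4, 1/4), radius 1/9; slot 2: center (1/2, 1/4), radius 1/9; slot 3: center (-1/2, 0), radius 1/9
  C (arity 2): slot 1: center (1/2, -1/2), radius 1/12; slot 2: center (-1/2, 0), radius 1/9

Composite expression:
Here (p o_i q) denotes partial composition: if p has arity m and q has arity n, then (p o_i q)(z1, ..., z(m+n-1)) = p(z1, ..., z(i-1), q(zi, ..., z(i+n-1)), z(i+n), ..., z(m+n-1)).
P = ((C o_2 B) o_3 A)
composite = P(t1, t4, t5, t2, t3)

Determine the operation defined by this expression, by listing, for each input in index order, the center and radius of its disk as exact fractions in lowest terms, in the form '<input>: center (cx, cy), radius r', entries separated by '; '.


Affine substitution under C: radii multiply and t-centers shift.
t1: after 1 affine step, its disk has center (1/2, -1/2), radius 1/12
t4: after 2 affine steps, its disk has center (-19/36, 1/36), radius 1/81
t5: after 3 affine steps, its disk has center (-4/9, 1/36), radius 1/405
t2: after 3 affine steps, its disk has center (-73/162, 7/324), radius 1/648
t3: after 2 affine steps, its disk has center (-5/9, 0), radius 1/81

t1: center (1/2, -1/2), radius 1/12; t2: center (-73/162, 7/324), radius 1/648; t3: center (-5/9, 0), radius 1/81; t4: center (-19/36, 1/36), radius 1/81; t5: center (-4/9, 1/36), radius 1/405


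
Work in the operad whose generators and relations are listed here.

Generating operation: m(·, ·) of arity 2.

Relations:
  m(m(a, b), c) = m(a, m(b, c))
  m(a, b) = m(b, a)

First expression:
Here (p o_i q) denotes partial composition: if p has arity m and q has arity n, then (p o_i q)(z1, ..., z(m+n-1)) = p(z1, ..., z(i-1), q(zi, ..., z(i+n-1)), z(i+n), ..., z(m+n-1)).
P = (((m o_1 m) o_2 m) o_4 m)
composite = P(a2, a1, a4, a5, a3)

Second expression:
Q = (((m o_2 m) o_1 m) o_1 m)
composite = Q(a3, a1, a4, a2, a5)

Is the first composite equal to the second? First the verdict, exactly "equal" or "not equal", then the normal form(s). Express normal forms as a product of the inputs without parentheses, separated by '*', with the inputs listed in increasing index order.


equal; both compose to a1 * a2 * a3 * a4 * a5

In normal form, the first expression is a1 * a2 * a3 * a4 * a5
In normal form, the second expression is a1 * a2 * a3 * a4 * a5
Same normal form: equal.


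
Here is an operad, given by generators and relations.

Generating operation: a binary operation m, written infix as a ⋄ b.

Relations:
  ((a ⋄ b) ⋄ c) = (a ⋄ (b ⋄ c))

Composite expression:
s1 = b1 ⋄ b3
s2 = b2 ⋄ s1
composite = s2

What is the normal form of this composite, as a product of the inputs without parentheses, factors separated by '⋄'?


b2 ⋄ b1 ⋄ b3

Every regrouping of m is equal, so read the b-inputs in written order.
(b1 ⋄ b3) unparenthesizes to b1 ⋄ b3
(b2 ⋄ (b1 ⋄ b3)) unparenthesizes to b2 ⋄ b1 ⋄ b3


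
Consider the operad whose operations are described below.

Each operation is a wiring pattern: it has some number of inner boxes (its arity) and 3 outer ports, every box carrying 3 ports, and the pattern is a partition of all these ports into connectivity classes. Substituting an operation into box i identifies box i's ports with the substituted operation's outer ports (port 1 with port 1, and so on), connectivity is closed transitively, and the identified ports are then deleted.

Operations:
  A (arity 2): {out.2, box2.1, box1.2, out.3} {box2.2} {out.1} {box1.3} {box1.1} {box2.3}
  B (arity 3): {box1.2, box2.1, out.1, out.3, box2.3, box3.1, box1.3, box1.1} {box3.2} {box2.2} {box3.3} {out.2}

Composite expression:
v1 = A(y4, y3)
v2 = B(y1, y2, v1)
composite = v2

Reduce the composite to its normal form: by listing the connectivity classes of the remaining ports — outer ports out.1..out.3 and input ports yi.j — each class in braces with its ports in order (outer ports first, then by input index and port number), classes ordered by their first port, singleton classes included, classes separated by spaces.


{out.1, out.3, y1.1, y1.2, y1.3, y2.1, y2.3} {out.2} {y2.2} {y3.1, y4.2} {y3.2} {y3.3} {y4.1} {y4.3}

After gluing at B, chains via deleted ports link the y-ports.
stage A: inputs (y4, y3), connectivity {out.1} {out.2, out.3, y3.1, y4.2} {y3.2} {y3.3} {y4.1} {y4.3}, out.j its boundary
stage B: inputs (y1, y2, y4, y3), connectivity {out.1, out.3, y1.1, y1.2, y1.3, y2.1, y2.3} {out.2} {y2.2} {y3.1, y4.2} {y3.2} {y3.3} {y4.1} {y4.3}, out.j its boundary


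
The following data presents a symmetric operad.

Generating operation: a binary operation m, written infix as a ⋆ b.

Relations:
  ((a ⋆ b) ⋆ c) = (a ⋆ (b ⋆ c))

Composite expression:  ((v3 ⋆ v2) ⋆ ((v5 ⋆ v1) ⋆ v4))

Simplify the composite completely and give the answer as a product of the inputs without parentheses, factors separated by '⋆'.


Under associativity of m, the answer is the v's in reading order.
(v3 ⋆ v2) spells out as v3 ⋆ v2
(v5 ⋆ v1) spells out as v5 ⋆ v1
((v5 ⋆ v1) ⋆ v4) spells out as v5 ⋆ v1 ⋆ v4
((v3 ⋆ v2) ⋆ ((v5 ⋆ v1) ⋆ v4)) spells out as v3 ⋆ v2 ⋆ v5 ⋆ v1 ⋆ v4

v3 ⋆ v2 ⋆ v5 ⋆ v1 ⋆ v4


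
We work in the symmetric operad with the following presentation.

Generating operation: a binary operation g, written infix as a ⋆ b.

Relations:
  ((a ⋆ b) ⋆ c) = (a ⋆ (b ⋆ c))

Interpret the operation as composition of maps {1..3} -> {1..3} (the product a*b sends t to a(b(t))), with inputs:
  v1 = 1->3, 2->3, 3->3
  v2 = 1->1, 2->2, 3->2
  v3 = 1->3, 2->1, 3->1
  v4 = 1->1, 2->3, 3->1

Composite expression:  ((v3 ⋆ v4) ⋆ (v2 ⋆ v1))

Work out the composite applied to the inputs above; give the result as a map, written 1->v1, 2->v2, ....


1->1, 2->1, 3->1


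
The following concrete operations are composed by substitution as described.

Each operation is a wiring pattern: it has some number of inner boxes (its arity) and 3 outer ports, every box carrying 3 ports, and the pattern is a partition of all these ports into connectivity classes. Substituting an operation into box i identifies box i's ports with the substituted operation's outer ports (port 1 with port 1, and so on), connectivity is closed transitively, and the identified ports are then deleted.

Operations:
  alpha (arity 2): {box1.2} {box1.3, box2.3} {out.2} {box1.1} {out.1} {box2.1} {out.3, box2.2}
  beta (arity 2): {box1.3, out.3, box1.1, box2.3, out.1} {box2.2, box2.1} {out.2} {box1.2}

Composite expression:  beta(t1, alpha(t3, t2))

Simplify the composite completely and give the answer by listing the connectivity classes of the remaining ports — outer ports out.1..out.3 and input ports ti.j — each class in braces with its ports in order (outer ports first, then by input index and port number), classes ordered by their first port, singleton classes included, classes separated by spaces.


{out.1, out.3, t1.1, t1.3, t2.2} {out.2} {t1.2} {t2.1} {t2.3, t3.3} {t3.1} {t3.2}

Connectivity passes through glued beta-boundaries; trace each wire chain.
stage alpha: inputs (t3, t2), connectivity {out.1} {out.2} {out.3, t2.2} {t2.1} {t2.3, t3.3} {t3.1} {t3.2}, out.j its boundary
stage beta: inputs (t1, t3, t2), connectivity {out.1, out.3, t1.1, t1.3, t2.2} {out.2} {t1.2} {t2.1} {t2.3, t3.3} {t3.1} {t3.2}, out.j its boundary


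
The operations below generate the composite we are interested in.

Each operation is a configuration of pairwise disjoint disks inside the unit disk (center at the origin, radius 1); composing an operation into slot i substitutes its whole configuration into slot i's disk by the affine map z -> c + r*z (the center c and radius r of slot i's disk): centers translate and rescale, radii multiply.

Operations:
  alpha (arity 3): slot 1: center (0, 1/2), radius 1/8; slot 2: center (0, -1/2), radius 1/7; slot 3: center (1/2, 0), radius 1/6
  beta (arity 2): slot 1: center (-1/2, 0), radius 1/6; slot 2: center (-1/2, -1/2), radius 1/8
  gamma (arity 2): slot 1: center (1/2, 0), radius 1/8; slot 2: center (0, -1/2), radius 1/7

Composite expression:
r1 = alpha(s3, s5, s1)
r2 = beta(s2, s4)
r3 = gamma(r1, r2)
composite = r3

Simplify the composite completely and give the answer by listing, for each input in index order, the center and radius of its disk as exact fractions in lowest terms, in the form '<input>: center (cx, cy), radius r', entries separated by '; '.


s1: center (9/16, 0), radius 1/48; s2: center (-1/14, -1/2), radius 1/42; s3: center (1/2, 1/16), radius 1/64; s4: center (-1/14, -4/7), radius 1/56; s5: center (1/2, -1/16), radius 1/56

Each s-disk chains the slot maps above it in gamma; radii multiply.
input s3: applying the 2 nested substitutions gives center (1/2, 1/16), radius 1/64
input s5: applying the 2 nested substitutions gives center (1/2, -1/16), radius 1/56
input s1: applying the 2 nested substitutions gives center (9/16, 0), radius 1/48
input s2: applying the 2 nested substitutions gives center (-1/14, -1/2), radius 1/42
input s4: applying the 2 nested substitutions gives center (-1/14, -4/7), radius 1/56


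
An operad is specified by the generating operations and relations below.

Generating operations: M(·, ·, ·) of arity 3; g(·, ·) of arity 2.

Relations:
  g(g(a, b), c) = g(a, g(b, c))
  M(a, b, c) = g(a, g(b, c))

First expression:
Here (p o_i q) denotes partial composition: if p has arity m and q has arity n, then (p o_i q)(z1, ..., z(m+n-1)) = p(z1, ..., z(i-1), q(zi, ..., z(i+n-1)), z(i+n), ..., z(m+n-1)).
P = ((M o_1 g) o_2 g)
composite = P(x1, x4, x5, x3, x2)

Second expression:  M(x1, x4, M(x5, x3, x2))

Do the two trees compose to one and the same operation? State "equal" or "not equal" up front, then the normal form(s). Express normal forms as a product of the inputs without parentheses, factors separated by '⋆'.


The first expression, normalized: x1 ⋆ x4 ⋆ x5 ⋆ x3 ⋆ x2
The second expression, normalized: x1 ⋆ x4 ⋆ x5 ⋆ x3 ⋆ x2
Identical normal forms: equal.

equal; the common form is x1 ⋆ x4 ⋆ x5 ⋆ x3 ⋆ x2


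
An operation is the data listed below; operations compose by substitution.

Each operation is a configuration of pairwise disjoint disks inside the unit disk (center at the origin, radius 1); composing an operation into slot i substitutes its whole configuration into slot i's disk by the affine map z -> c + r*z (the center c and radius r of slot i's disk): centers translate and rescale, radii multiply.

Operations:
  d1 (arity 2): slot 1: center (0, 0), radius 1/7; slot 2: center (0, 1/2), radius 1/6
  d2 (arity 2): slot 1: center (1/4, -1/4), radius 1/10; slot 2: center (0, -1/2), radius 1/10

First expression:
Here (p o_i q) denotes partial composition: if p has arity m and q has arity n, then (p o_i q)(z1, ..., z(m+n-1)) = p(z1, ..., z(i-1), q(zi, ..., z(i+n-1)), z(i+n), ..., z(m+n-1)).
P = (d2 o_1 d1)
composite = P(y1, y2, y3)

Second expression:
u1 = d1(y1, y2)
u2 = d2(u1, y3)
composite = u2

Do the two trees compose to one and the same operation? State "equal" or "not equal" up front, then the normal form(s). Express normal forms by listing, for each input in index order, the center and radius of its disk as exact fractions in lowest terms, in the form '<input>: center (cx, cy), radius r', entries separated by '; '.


The first composite normalizes to y1: center (1/4, -1/4), radius 1/70; y2: center (1/4, -1/5), radius 1/60; y3: center (0, -1/2), radius 1/10
The second composite normalizes to y1: center (1/4, -1/4), radius 1/70; y2: center (1/4, -1/5), radius 1/60; y3: center (0, -1/2), radius 1/10
Identical normal forms: equal.

equal; both compose to y1: center (1/4, -1/4), radius 1/70; y2: center (1/4, -1/5), radius 1/60; y3: center (0, -1/2), radius 1/10


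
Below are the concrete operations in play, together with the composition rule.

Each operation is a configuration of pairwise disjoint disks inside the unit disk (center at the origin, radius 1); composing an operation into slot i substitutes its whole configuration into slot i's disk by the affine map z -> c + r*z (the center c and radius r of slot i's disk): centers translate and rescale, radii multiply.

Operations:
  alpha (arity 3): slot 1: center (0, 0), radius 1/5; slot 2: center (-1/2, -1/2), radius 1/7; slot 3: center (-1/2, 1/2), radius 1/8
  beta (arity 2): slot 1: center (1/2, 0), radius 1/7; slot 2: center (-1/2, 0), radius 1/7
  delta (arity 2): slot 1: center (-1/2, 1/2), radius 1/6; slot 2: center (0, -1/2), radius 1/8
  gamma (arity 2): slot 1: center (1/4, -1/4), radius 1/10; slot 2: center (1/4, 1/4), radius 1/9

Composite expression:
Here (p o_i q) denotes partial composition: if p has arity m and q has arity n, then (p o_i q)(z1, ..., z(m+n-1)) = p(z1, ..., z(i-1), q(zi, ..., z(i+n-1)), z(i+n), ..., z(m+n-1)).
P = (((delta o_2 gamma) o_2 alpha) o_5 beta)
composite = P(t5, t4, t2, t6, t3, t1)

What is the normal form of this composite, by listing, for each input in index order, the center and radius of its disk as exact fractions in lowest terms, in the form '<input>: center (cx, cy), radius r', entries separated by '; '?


Only the slot chain above each t matters under delta; compose those maps.
t5: after 1 affine step, its disk has center (-1/2, 1/2), radius 1/6
t4: after 3 affine steps, its disk has center (1/32, -17/32), radius 1/400
t2: after 3 affine steps, its disk has center (1/40, -43/80), radius 1/560
t6: after 3 affine steps, its disk has center (1/40, -21/40), radius 1/640
t3: after 3 affine steps, its disk has center (11/288, -15/32), radius 1/504
t1: after 3 affine steps, its disk has center (7/288, -15/32), radius 1/504

t1: center (7/288, -15/32), radius 1/504; t2: center (1/40, -43/80), radius 1/560; t3: center (11/288, -15/32), radius 1/504; t4: center (1/32, -17/32), radius 1/400; t5: center (-1/2, 1/2), radius 1/6; t6: center (1/40, -21/40), radius 1/640


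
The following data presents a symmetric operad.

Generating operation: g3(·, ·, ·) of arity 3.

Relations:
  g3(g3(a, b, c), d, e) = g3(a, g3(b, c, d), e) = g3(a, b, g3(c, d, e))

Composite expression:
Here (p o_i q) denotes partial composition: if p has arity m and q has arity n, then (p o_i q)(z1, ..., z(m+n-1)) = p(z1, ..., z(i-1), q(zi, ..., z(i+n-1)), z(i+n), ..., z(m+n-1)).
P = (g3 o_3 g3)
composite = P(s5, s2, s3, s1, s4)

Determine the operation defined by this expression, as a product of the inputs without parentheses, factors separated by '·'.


s5 · s2 · s3 · s1 · s4


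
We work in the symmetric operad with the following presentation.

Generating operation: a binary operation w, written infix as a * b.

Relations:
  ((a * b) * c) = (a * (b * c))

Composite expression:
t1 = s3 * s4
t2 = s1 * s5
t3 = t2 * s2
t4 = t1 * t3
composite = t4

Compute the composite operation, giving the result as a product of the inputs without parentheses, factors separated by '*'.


s3 * s4 * s1 * s5 * s2

Associativity of w dissolves the nesting; only the s-input order survives.
(s3 * s4) flattens to s3 * s4
(s1 * s5) flattens to s1 * s5
((s1 * s5) * s2) flattens to s1 * s5 * s2
((s3 * s4) * ((s1 * s5) * s2)) flattens to s3 * s4 * s1 * s5 * s2


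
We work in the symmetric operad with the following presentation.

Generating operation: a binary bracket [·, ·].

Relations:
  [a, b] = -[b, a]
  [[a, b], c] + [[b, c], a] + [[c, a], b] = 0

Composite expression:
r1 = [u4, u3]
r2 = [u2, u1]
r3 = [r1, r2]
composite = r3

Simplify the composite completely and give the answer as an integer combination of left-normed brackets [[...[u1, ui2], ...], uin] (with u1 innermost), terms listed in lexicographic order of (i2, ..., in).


-[[[u1, u2], u3], u4] + [[[u1, u2], u4], u3]

A multilinear Lie element is pinned by u1-initial words (u1 innermost).
Composite bracket: [[u4, u3], [u2, u1]]
Each bracket splits as ab - ba, giving 8 signed words (2^3 = 8).
The u1-initial words carry the normal form:
  sign of u1u2u3u4 is -1, so it contributes -[[[u1, u2], u3], u4]
  sign of u1u2u4u3 is +1, so it contributes +[[[u1, u2], u4], u3]


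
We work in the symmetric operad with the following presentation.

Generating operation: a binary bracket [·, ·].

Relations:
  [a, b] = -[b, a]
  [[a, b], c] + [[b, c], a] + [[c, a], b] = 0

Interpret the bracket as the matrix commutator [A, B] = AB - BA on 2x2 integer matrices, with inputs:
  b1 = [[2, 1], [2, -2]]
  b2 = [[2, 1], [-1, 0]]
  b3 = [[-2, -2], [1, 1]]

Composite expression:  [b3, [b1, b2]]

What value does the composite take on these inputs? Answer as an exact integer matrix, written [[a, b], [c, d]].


[[-18, -18], [18, 18]]

[b1, b2] = [[-3, 2], [8, 3]]
[b3, [b1, b2]] = [[-18, -18], [18, 18]]


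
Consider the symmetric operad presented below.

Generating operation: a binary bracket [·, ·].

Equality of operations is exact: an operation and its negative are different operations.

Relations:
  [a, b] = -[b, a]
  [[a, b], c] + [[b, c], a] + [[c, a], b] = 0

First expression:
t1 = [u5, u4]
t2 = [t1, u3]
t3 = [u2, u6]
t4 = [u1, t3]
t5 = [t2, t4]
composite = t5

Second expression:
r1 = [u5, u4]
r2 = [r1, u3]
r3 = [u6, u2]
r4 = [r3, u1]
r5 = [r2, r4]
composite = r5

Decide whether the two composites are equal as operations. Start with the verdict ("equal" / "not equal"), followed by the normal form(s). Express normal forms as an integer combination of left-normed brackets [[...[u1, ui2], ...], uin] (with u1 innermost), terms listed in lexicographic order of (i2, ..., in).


equal; both compose to -[[[[[u1, u2], u6], u3], u4], u5] + [[[[[u1, u2], u6], u3], u5], u4] + [[[[[u1, u2], u6], u4], u5], u3] - [[[[[u1, u2], u6], u5], u4], u3] + [[[[[u1, u6], u2], u3], u4], u5] - [[[[[u1, u6], u2], u3], u5], u4] - [[[[[u1, u6], u2], u4], u5], u3] + [[[[[u1, u6], u2], u5], u4], u3]

The first composite normalizes to -[[[[[u1, u2], u6], u3], u4], u5] + [[[[[u1, u2], u6], u3], u5], u4] + [[[[[u1, u2], u6], u4], u5], u3] - [[[[[u1, u2], u6], u5], u4], u3] + [[[[[u1, u6], u2], u3], u4], u5] - [[[[[u1, u6], u2], u3], u5], u4] - [[[[[u1, u6], u2], u4], u5], u3] + [[[[[u1, u6], u2], u5], u4], u3]
The second composite normalizes to -[[[[[u1, u2], u6], u3], u4], u5] + [[[[[u1, u2], u6], u3], u5], u4] + [[[[[u1, u2], u6], u4], u5], u3] - [[[[[u1, u2], u6], u5], u4], u3] + [[[[[u1, u6], u2], u3], u4], u5] - [[[[[u1, u6], u2], u3], u5], u4] - [[[[[u1, u6], u2], u4], u5], u3] + [[[[[u1, u6], u2], u5], u4], u3]
Identical normal forms: equal.


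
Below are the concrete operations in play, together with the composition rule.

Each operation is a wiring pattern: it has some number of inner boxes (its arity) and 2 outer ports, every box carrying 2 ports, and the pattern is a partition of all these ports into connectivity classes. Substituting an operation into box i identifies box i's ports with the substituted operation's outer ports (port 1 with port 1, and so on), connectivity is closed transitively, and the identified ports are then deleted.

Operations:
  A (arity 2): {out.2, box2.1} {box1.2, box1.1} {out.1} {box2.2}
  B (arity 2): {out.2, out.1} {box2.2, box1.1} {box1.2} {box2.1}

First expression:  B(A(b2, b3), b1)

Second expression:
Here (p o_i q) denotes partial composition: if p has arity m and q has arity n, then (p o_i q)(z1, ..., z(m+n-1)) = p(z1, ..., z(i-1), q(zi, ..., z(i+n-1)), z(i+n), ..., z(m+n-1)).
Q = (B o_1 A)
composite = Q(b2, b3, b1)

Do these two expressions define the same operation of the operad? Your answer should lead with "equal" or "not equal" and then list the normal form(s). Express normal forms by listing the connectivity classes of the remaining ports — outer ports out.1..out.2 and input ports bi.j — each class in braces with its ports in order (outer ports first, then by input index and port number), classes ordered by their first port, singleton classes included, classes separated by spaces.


equal; the common form is {out.1, out.2} {b1.1} {b1.2} {b2.1, b2.2} {b3.1} {b3.2}

The first composite normalizes to {out.1, out.2} {b1.1} {b1.2} {b2.1, b2.2} {b3.1} {b3.2}
The second composite normalizes to {out.1, out.2} {b1.1} {b1.2} {b2.1, b2.2} {b3.1} {b3.2}
The forms coincide; equal.


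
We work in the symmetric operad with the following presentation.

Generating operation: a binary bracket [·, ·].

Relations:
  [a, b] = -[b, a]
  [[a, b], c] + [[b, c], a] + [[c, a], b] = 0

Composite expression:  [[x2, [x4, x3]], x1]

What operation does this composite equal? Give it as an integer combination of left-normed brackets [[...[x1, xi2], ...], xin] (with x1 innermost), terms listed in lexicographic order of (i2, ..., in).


A multilinear Lie element is pinned by x1-initial words (x1 innermost).
Composite bracket: [[x2, [x4, x3]], x1]
Applying ab - ba throughout gives 8 signed words (2^3 = 8).
Coefficients come from the x1-initial words:
  word x1x2x3x4 has sign +1, contributing +[[[x1, x2], x3], x4]
  word x1x2x4x3 has sign -1, contributing -[[[x1, x2], x4], x3]
  word x1x3x4x2 has sign -1, contributing -[[[x1, x3], x4], x2]
  word x1x4x3x2 has sign +1, contributing +[[[x1, x4], x3], x2]

[[[x1, x2], x3], x4] - [[[x1, x2], x4], x3] - [[[x1, x3], x4], x2] + [[[x1, x4], x3], x2]


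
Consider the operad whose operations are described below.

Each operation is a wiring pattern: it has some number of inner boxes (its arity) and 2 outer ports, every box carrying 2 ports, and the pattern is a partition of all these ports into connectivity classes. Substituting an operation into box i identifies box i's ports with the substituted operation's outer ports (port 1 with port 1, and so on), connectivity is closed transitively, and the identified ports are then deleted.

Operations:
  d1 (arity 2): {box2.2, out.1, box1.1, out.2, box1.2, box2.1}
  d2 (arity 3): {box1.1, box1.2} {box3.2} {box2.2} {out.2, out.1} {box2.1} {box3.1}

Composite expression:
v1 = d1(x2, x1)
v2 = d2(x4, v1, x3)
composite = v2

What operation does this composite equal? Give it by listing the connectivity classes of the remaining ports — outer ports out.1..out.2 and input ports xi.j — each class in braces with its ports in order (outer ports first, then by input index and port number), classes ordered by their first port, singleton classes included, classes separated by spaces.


{out.1, out.2} {x1.1, x1.2, x2.1, x2.2} {x3.1} {x3.2} {x4.1, x4.2}

Connectivity passes through glued d2-boundaries; trace each wire chain.
after d1, the pattern on (x2, x1) reads {out.1, out.2, x1.1, x1.2, x2.1, x2.2} (out.j = its outer ports)
after d2, the pattern on (x4, x2, x1, x3) reads {out.1, out.2} {x1.1, x1.2, x2.1, x2.2} {x3.1} {x3.2} {x4.1, x4.2} (out.j = its outer ports)


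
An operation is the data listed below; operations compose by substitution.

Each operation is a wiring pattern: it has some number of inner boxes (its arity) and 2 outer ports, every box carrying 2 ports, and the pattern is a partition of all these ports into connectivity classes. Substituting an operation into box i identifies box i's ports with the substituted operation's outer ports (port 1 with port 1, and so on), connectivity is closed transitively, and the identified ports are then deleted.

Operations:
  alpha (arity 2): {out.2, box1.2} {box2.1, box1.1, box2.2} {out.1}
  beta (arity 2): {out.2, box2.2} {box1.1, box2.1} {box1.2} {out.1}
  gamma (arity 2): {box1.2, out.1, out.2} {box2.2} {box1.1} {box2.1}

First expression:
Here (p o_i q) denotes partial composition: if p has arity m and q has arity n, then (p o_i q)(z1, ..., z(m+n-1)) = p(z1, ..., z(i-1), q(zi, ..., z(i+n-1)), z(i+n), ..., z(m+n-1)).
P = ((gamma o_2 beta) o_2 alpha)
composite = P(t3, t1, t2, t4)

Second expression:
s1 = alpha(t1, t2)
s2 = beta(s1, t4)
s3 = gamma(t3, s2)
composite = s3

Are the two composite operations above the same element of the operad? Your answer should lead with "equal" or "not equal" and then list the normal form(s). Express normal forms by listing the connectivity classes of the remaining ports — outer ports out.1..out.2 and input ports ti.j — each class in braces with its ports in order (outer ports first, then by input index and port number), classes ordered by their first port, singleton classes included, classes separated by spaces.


equal; both compose to {out.1, out.2, t3.2} {t1.1, t2.1, t2.2} {t1.2} {t3.1} {t4.1} {t4.2}


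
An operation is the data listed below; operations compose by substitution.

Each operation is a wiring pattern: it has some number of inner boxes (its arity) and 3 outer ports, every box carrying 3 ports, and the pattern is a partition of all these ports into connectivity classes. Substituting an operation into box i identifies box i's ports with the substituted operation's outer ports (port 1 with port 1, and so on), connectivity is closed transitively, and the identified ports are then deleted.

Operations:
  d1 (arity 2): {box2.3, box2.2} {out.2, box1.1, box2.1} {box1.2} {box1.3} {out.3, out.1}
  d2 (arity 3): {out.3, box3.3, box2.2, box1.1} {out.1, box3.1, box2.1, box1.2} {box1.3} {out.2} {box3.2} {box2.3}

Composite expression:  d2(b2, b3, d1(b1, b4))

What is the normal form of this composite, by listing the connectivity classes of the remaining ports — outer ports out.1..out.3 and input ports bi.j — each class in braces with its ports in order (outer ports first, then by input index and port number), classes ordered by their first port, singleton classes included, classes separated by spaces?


{out.1, out.3, b2.1, b2.2, b3.1, b3.2} {out.2} {b1.1, b4.1} {b1.2} {b1.3} {b2.3} {b3.3} {b4.2, b4.3}

Reachability decides: close wires over d2-identified ports.
the subtree at d1 composes to {out.1, out.3} {out.2, b1.1, b4.1} {b1.2} {b1.3} {b4.2, b4.3} on (b1, b4); out.j = own outer ports
the subtree at d2 composes to {out.1, out.3, b2.1, b2.2, b3.1, b3.2} {out.2} {b1.1, b4.1} {b1.2} {b1.3} {b2.3} {b3.3} {b4.2, b4.3} on (b2, b3, b1, b4); out.j = own outer ports


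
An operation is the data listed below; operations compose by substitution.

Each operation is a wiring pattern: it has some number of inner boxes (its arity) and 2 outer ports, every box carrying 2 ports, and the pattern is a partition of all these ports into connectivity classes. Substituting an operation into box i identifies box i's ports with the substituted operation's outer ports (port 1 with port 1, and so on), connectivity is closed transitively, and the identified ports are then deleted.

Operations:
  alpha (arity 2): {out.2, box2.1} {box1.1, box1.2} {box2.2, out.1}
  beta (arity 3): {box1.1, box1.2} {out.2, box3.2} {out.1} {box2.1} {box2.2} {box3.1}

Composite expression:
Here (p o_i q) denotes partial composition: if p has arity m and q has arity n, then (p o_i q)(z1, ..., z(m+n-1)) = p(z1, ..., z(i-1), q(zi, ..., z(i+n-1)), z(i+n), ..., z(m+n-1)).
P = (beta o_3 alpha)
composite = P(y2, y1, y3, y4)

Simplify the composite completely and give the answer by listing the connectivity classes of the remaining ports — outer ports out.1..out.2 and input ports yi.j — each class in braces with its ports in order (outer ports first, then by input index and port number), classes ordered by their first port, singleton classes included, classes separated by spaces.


{out.1} {out.2, y4.1} {y1.1} {y1.2} {y2.1, y2.2} {y3.1, y3.2} {y4.2}

After gluing at beta, chains via deleted ports link the y-ports.
stage alpha: inputs (y3, y4), connectivity {out.1, y4.2} {out.2, y4.1} {y3.1, y3.2}, out.j its boundary
stage beta: inputs (y2, y1, y3, y4), connectivity {out.1} {out.2, y4.1} {y1.1} {y1.2} {y2.1, y2.2} {y3.1, y3.2} {y4.2}, out.j its boundary


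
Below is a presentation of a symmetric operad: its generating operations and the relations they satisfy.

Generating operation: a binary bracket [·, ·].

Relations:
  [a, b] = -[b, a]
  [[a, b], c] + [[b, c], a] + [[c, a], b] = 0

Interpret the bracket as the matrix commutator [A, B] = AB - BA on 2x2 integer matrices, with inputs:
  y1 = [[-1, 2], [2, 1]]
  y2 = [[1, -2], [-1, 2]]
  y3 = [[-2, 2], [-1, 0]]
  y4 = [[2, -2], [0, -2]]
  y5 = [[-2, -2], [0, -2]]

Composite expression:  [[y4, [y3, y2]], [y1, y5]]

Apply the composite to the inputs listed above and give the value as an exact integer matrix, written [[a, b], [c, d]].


[y3, y2] = [[-4, 6], [-1, 4]]
[y4, [y3, y2]] = [[2, 8], [4, -2]]
[y1, y5] = [[4, 4], [0, -4]]
[[y4, [y3, y2]], [y1, y5]] = [[-16, -48], [32, 16]]

[[-16, -48], [32, 16]]


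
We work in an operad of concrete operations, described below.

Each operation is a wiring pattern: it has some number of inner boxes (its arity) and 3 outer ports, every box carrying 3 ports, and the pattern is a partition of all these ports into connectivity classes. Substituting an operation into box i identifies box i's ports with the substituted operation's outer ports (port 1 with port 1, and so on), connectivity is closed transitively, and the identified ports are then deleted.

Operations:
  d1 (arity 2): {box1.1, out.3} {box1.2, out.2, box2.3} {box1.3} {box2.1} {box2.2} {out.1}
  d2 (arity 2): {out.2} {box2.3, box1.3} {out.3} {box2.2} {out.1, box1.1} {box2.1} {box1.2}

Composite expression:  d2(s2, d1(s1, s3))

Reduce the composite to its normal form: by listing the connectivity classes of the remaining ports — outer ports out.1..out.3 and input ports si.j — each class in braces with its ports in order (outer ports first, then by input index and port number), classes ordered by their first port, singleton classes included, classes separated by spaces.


{out.1, s2.1} {out.2} {out.3} {s1.1, s2.3} {s1.2, s3.3} {s1.3} {s2.2} {s3.1} {s3.2}

Treat the ports identified at d2 as solder joints: merge, then drop.
through d1, on inputs (s1, s3): {out.1} {out.2, s1.2, s3.3} {out.3, s1.1} {s1.3} {s3.1} {s3.2} (out.j = stage outer ports)
through d2, on inputs (s2, s1, s3): {out.1, s2.1} {out.2} {out.3} {s1.1, s2.3} {s1.2, s3.3} {s1.3} {s2.2} {s3.1} {s3.2} (out.j = stage outer ports)


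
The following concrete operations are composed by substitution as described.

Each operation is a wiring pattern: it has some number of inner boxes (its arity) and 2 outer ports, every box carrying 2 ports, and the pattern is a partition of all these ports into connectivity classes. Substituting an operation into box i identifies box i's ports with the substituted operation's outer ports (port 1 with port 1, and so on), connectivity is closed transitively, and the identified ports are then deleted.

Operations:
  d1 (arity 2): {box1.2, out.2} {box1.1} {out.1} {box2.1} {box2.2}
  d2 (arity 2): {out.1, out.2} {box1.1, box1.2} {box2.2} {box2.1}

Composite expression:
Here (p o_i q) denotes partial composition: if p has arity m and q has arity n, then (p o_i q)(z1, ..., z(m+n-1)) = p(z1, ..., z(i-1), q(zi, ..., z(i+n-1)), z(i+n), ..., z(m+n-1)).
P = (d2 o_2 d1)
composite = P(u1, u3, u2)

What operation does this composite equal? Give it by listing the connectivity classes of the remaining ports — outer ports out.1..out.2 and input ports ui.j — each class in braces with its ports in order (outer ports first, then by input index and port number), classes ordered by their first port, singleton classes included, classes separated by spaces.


{out.1, out.2} {u1.1, u1.2} {u2.1} {u2.2} {u3.1} {u3.2}

Two ports join when wires chain via d2-identified ports.
after d1, the pattern on (u3, u2) reads {out.1} {out.2, u3.2} {u2.1} {u2.2} {u3.1} (out.j = its outer ports)
after d2, the pattern on (u1, u3, u2) reads {out.1, out.2} {u1.1, u1.2} {u2.1} {u2.2} {u3.1} {u3.2} (out.j = its outer ports)


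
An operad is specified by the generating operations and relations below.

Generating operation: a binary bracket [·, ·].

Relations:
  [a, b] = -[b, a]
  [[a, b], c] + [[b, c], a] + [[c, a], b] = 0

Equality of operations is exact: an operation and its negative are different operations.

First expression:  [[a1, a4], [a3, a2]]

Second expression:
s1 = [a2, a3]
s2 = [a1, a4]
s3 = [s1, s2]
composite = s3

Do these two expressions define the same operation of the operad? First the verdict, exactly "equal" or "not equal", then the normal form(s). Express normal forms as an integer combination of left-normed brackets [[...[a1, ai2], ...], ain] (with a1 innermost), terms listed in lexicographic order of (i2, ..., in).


The first expression reduces to -[[[a1, a4], a2], a3] + [[[a1, a4], a3], a2]
The second expression reduces to -[[[a1, a4], a2], a3] + [[[a1, a4], a3], a2]
One common form — equal.

equal; the common form is -[[[a1, a4], a2], a3] + [[[a1, a4], a3], a2]


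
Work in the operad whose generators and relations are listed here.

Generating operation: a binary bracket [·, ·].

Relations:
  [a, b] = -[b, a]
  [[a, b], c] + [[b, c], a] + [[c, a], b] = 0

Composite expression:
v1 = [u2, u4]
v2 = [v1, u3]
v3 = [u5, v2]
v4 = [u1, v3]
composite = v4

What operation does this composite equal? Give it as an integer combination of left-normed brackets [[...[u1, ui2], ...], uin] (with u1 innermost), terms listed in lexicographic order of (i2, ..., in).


Antisymmetry and Jacobi reduce to u1-anchored left-normed brackets.
Composite bracket: [u1, [u5, [[u2, u4], u3]]]
Each bracket splits as ab - ba, giving 16 signed words (2^4 = 16).
The u1-initial words carry the normal form:
  sign of u1u2u4u3u5 is -1, so it contributes -[[[[u1, u2], u4], u3], u5]
  sign of u1u3u2u4u5 is +1, so it contributes +[[[[u1, u3], u2], u4], u5]
  sign of u1u3u4u2u5 is -1, so it contributes -[[[[u1, u3], u4], u2], u5]
  sign of u1u4u2u3u5 is +1, so it contributes +[[[[u1, u4], u2], u3], u5]
  sign of u1u5u2u4u3 is +1, so it contributes +[[[[u1, u5], u2], u4], u3]
  sign of u1u5u3u2u4 is -1, so it contributes -[[[[u1, u5], u3], u2], u4]
  sign of u1u5u3u4u2 is +1, so it contributes +[[[[u1, u5], u3], u4], u2]
  sign of u1u5u4u2u3 is -1, so it contributes -[[[[u1, u5], u4], u2], u3]

-[[[[u1, u2], u4], u3], u5] + [[[[u1, u3], u2], u4], u5] - [[[[u1, u3], u4], u2], u5] + [[[[u1, u4], u2], u3], u5] + [[[[u1, u5], u2], u4], u3] - [[[[u1, u5], u3], u2], u4] + [[[[u1, u5], u3], u4], u2] - [[[[u1, u5], u4], u2], u3]


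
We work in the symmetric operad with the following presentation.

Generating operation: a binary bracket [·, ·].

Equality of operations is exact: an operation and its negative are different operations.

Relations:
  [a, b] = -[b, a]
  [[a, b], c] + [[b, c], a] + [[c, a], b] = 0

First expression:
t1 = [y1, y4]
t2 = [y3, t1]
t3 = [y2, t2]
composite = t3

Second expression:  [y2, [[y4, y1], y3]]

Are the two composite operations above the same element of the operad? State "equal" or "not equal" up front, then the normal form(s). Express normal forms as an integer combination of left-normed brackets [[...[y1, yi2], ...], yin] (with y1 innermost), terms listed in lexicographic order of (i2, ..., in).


equal — both sides give [[[y1, y4], y3], y2]

The first expression reduces to [[[y1, y4], y3], y2]
The second expression reduces to [[[y1, y4], y3], y2]
Identical normal forms: equal.


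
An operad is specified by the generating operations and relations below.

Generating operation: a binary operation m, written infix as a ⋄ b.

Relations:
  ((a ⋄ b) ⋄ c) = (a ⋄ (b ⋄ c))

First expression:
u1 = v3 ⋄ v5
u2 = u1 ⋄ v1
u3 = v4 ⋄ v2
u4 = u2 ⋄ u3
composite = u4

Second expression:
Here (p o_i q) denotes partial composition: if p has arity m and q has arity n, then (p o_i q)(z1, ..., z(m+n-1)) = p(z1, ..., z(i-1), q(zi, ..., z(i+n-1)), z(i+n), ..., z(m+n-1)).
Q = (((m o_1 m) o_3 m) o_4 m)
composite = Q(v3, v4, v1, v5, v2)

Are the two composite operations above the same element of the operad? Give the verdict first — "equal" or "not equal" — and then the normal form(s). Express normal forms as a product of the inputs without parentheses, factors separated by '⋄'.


not equal; the first gives v3 ⋄ v5 ⋄ v1 ⋄ v4 ⋄ v2 and the second v3 ⋄ v4 ⋄ v1 ⋄ v5 ⋄ v2

The first expression, normalized: v3 ⋄ v5 ⋄ v1 ⋄ v4 ⋄ v2
The second expression, normalized: v3 ⋄ v4 ⋄ v1 ⋄ v5 ⋄ v2
Distinct normal forms: not equal.


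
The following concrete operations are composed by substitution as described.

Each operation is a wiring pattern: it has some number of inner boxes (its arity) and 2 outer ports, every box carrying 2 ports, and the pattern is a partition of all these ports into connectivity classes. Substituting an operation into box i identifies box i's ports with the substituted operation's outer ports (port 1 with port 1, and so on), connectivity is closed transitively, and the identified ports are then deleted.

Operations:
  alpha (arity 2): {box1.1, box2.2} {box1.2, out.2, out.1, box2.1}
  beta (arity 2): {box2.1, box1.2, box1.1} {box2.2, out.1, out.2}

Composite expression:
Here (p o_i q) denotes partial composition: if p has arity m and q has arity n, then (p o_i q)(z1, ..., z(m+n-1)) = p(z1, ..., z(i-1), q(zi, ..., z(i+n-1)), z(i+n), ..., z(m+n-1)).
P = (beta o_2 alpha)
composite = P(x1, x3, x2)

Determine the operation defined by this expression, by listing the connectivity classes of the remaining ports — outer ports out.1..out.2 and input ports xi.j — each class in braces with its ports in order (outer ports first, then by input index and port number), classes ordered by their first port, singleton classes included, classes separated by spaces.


{out.1, out.2, x1.1, x1.2, x2.1, x3.2} {x2.2, x3.1}

Treat the ports identified at beta as solder joints: merge, then drop.
composing alpha on (x3, x2), with out.j its own outer ports: {out.1, out.2, x2.1, x3.2} {x2.2, x3.1}
composing beta on (x1, x3, x2), with out.j its own outer ports: {out.1, out.2, x1.1, x1.2, x2.1, x3.2} {x2.2, x3.1}


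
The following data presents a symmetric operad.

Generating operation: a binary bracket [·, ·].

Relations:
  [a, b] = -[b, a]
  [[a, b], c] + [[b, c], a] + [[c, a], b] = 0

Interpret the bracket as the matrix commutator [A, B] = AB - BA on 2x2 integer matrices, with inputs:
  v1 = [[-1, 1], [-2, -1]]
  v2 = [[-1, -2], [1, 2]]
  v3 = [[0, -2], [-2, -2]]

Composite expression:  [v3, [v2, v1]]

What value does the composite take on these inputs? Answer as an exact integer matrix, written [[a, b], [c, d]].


[v2, v1] = [[3, -3], [-6, -3]]
[v3, [v2, v1]] = [[6, 6], [0, -6]]

[[6, 6], [0, -6]]


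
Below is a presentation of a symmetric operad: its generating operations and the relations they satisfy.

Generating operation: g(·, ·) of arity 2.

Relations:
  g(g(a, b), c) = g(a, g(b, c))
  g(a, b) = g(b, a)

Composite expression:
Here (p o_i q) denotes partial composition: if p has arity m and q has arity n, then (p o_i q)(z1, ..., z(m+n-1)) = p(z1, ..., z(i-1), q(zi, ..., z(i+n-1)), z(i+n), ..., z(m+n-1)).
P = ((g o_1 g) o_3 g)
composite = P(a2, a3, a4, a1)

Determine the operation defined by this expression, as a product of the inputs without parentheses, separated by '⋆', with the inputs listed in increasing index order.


a1 ⋆ a2 ⋆ a3 ⋆ a4

Reordering under g is free, so list the a-inputs canonically.
g(a2, a3) flattens to a2 ⋆ a3
g(a4, a1) flattens to a4 ⋆ a1
g(g(a2, a3), g(a4, a1)) flattens to a2 ⋆ a3 ⋆ a4 ⋆ a1
the factors in increasing index order: a1 ⋆ a2 ⋆ a3 ⋆ a4
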